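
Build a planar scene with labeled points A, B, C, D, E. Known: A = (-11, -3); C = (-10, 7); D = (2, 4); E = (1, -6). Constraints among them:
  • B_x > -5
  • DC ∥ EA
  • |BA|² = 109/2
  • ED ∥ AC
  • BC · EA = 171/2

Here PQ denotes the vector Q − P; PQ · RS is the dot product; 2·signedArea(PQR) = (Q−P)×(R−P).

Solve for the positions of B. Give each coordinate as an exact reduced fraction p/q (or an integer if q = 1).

1. B_x = -9/2  [line 12·x + -3·y + 111/2 = 0 ∩ |BA|² = 109/2]
2. B_y = 1/2  [line 12·x + -3·y + 111/2 = 0 ∩ |BA|² = 109/2]
   → B = (-9/2, 1/2)

B = (-9/2, 1/2)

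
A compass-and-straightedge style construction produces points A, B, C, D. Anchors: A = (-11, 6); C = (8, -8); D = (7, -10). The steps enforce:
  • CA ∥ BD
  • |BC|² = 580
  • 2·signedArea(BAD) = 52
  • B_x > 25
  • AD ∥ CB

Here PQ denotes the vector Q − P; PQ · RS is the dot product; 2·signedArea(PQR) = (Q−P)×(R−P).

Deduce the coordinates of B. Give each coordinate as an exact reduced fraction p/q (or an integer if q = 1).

B = (26, -24)

1. B_x = 26  [CA ∥ BD ∩ AD ∥ CB]
2. B_y = -24  [CA ∥ BD ∩ AD ∥ CB]
   → B = (26, -24)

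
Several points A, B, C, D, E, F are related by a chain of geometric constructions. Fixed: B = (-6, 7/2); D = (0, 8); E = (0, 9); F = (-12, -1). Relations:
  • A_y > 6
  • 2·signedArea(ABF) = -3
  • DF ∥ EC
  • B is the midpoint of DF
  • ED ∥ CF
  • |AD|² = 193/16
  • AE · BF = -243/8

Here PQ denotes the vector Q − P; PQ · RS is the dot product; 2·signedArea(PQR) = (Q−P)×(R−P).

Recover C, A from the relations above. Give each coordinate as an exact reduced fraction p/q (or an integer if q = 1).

1. C_x = -12  [ED ∥ CF ∩ DF ∥ EC]
2. C_y = 0  [ED ∥ CF ∩ DF ∥ EC]
   → C = (-12, 0)
3. A_x = -3  [2·signedArea(ABF) = -3 ∩ AE · BF = -243/8]
4. A_y = 25/4  [2·signedArea(ABF) = -3 ∩ AE · BF = -243/8]
   → A = (-3, 25/4)

A = (-3, 25/4)
C = (-12, 0)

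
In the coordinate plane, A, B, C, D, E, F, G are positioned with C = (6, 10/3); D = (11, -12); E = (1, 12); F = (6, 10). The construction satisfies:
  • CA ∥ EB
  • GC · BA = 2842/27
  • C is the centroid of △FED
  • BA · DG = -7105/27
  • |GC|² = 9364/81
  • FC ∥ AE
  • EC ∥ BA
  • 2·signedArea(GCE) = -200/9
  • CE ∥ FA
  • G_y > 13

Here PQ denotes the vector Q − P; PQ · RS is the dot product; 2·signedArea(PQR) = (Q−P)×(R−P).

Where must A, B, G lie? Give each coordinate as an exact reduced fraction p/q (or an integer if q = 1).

A = (1, 56/3)
B = (-4, 82/3)
G = (8/3, 122/9)

1. A_x = 1  [FC ∥ AE ∩ CE ∥ FA]
2. A_y = 56/3  [FC ∥ AE ∩ CE ∥ FA]
   → A = (1, 56/3)
3. B_x = -4  [EC ∥ BA ∩ CA ∥ EB]
4. B_y = 82/3  [EC ∥ BA ∩ CA ∥ EB]
   → B = (-4, 82/3)
5. G_x = 8/3  [GC · BA = 2842/27 ∩ 2·signedArea(GCE) = -200/9]
6. G_y = 122/9  [GC · BA = 2842/27 ∩ 2·signedArea(GCE) = -200/9]
   → G = (8/3, 122/9)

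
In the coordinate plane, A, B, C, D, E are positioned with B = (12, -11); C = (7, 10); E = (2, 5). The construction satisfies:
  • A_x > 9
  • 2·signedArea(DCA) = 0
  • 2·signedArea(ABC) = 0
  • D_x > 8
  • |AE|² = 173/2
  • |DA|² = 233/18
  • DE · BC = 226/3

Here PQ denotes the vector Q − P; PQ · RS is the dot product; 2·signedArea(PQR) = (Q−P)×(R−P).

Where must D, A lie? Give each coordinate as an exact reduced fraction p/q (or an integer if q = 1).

1. A_x = 19/2  [line -21·x + -5·y + 197 = 0 ∩ |AE|² = 173/2]
2. A_y = -1/2  [line -21·x + -5·y + 197 = 0 ∩ |AE|² = 173/2]
   → A = (19/2, -1/2)
3. D_x = 26/3  [2·signedArea(DCA) = 0 ∩ DE · BC = 226/3]
4. D_y = 3  [2·signedArea(DCA) = 0 ∩ DE · BC = 226/3]
   → D = (26/3, 3)

A = (19/2, -1/2)
D = (26/3, 3)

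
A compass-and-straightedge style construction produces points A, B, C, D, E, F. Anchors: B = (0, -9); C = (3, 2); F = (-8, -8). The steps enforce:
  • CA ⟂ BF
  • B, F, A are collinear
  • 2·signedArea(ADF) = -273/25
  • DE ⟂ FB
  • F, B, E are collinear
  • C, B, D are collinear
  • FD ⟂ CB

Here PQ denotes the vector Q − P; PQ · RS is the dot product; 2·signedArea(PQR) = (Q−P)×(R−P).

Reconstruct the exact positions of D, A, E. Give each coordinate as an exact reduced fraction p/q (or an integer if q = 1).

A = (8/5, -46/5)
D = (-3/10, -101/10)
E = (-4/25, -449/50)

1. D_x = -3/10  [C, B, D are collinear ∩ FD ⟂ CB]
2. D_y = -101/10  [C, B, D are collinear ∩ FD ⟂ CB]
   → D = (-3/10, -101/10)
3. A_x = 8/5  [B, F, A are collinear ∩ CA ⟂ BF]
4. A_y = -46/5  [B, F, A are collinear ∩ CA ⟂ BF]
   → A = (8/5, -46/5)
5. E_x = -4/25  [F, B, E are collinear ∩ DE ⟂ FB]
6. E_y = -449/50  [F, B, E are collinear ∩ DE ⟂ FB]
   → E = (-4/25, -449/50)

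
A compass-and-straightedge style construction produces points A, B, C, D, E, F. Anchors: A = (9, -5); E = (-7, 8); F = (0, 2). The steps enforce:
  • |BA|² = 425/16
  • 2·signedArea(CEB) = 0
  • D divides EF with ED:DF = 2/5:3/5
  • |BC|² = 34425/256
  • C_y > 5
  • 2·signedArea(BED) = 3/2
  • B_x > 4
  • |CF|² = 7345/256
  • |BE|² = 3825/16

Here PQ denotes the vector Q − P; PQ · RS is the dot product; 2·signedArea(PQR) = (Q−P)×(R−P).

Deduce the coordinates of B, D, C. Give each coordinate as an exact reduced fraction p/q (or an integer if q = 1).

1. D_x = -21/5  [D divides EF with ED:DF = 2/5:3/5]
2. D_y = 28/5  [D divides EF with ED:DF = 2/5:3/5]
   → D = (-21/5, 28/5)
3. B_x = 5  [line 12/5·x + 14/5·y + -71/10 = 0 ∩ |BE|² = 3825/16]
4. B_y = -7/4  [line 12/5·x + 14/5·y + -71/10 = 0 ∩ |BE|² = 3825/16]
   → B = (5, -7/4)
5. C_x = -4  [line 39/4·x + 12·y + -111/4 = 0 ∩ |CF|² = 7345/256]
6. C_y = 89/16  [line 39/4·x + 12·y + -111/4 = 0 ∩ |CF|² = 7345/256]
   → C = (-4, 89/16)

B = (5, -7/4)
C = (-4, 89/16)
D = (-21/5, 28/5)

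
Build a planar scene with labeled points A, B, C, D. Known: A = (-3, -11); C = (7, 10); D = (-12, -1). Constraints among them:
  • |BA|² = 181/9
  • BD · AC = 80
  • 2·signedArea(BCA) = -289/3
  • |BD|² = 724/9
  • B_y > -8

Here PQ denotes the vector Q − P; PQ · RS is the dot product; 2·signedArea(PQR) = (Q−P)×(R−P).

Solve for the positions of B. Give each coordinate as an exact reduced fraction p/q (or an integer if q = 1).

1. B_x = -6  [BD · AC = 80 ∩ 2·signedArea(BCA) = -289/3]
2. B_y = -23/3  [BD · AC = 80 ∩ 2·signedArea(BCA) = -289/3]
   → B = (-6, -23/3)

B = (-6, -23/3)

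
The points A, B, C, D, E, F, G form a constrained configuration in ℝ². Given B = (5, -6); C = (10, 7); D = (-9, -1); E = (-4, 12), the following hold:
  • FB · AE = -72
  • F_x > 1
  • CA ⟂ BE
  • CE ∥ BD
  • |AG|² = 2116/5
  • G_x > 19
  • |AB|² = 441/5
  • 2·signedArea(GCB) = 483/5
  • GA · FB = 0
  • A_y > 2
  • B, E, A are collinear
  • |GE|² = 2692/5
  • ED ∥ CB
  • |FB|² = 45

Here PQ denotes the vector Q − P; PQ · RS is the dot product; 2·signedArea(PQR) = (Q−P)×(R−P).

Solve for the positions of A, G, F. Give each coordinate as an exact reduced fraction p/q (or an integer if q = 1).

1. A_x = 4/5  [B, E, A are collinear ∩ CA ⟂ BE]
2. A_y = 12/5  [B, E, A are collinear ∩ CA ⟂ BE]
   → A = (4/5, 12/5)
3. G_x = 96/5  [line 13·x + -5·y + -958/5 = 0 ∩ |GE|² = 2692/5]
4. G_y = 58/5  [line 13·x + -5·y + -958/5 = 0 ∩ |GE|² = 2692/5]
   → G = (96/5, 58/5)
5. F_x = 2  [GA · FB = 0 ∩ FB · AE = -72]
6. F_y = 0  [GA · FB = 0 ∩ FB · AE = -72]
   → F = (2, 0)

A = (4/5, 12/5)
F = (2, 0)
G = (96/5, 58/5)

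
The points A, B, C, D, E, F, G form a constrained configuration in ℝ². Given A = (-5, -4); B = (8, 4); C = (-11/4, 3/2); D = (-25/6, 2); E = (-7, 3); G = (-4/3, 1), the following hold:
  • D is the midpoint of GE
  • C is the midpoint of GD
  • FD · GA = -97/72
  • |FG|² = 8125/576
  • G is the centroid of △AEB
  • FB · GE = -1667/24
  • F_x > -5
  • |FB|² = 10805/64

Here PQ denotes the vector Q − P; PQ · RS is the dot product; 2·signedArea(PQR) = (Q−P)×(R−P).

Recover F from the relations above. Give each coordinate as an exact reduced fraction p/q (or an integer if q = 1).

1. F_x = -39/8  [FB · GE = -1667/24 ∩ FD · GA = -97/72]
2. F_y = 9/4  [FB · GE = -1667/24 ∩ FD · GA = -97/72]
   → F = (-39/8, 9/4)

F = (-39/8, 9/4)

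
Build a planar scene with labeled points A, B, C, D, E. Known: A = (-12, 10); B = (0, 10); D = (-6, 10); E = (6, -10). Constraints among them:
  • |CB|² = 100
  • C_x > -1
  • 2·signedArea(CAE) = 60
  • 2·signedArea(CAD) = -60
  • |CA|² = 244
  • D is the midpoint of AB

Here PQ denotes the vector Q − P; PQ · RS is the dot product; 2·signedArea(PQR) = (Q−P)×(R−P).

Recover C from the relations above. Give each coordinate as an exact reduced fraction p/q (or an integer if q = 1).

C = (0, 0)

1. C_x = 0  [2·signedArea(CAE) = 60 ∩ 2·signedArea(CAD) = -60]
2. C_y = 0  [2·signedArea(CAE) = 60 ∩ 2·signedArea(CAD) = -60]
   → C = (0, 0)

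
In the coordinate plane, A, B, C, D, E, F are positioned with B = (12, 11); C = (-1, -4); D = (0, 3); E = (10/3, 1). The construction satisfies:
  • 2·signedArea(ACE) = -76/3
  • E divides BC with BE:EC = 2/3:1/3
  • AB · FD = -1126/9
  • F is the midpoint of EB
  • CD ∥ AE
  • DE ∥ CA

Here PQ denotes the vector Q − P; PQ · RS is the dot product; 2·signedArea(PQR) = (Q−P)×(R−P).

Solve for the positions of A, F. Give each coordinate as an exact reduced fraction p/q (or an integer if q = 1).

1. A_x = 7/3  [CD ∥ AE ∩ DE ∥ CA]
2. A_y = -6  [CD ∥ AE ∩ DE ∥ CA]
   → A = (7/3, -6)
3. F_x = 23/3  [F is the midpoint of EB]
4. F_y = 6  [F is the midpoint of EB]
   → F = (23/3, 6)

A = (7/3, -6)
F = (23/3, 6)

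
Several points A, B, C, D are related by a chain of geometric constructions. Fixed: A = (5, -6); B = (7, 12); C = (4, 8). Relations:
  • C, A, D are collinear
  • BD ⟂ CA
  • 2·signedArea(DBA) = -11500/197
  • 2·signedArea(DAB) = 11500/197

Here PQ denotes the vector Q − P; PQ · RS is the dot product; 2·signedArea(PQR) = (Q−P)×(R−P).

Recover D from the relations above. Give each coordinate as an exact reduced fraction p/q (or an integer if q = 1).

D = (735/197, 2318/197)

1. D_x = 735/197  [C, A, D are collinear ∩ BD ⟂ CA]
2. D_y = 2318/197  [C, A, D are collinear ∩ BD ⟂ CA]
   → D = (735/197, 2318/197)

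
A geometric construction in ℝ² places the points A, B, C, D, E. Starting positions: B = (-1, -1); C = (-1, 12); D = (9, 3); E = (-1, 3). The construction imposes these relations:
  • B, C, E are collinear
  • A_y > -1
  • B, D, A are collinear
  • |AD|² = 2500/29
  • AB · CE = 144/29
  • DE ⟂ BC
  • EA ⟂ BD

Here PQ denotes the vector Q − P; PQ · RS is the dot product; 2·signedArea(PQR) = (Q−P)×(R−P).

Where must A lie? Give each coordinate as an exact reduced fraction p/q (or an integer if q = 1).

1. A_x = 11/29  [B, D, A are collinear ∩ EA ⟂ BD]
2. A_y = -13/29  [B, D, A are collinear ∩ EA ⟂ BD]
   → A = (11/29, -13/29)

A = (11/29, -13/29)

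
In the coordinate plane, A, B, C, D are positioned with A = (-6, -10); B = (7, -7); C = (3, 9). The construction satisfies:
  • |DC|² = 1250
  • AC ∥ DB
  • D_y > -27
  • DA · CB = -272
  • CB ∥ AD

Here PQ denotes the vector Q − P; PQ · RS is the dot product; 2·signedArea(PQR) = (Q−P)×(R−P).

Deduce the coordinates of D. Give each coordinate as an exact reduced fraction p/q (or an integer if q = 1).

1. D_x = -2  [AC ∥ DB ∩ CB ∥ AD]
2. D_y = -26  [AC ∥ DB ∩ CB ∥ AD]
   → D = (-2, -26)

D = (-2, -26)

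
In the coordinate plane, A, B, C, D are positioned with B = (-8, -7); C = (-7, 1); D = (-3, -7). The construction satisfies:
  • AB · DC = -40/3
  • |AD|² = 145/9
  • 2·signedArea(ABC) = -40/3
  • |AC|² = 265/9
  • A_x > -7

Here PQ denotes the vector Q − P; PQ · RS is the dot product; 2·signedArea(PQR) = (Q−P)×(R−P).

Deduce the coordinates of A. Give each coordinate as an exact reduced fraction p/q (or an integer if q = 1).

1. A_x = -6  [2·signedArea(ABC) = -40/3 ∩ AB · DC = -40/3]
2. A_y = -13/3  [2·signedArea(ABC) = -40/3 ∩ AB · DC = -40/3]
   → A = (-6, -13/3)

A = (-6, -13/3)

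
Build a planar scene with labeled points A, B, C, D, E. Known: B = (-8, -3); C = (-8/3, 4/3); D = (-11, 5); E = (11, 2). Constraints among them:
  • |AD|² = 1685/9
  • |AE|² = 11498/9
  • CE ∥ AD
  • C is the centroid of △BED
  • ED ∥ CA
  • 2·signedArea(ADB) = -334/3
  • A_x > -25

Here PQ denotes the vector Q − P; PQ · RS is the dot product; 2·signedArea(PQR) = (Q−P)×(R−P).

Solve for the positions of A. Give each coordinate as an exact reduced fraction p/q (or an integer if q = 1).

1. A_x = -74/3  [CE ∥ AD ∩ ED ∥ CA]
2. A_y = 13/3  [CE ∥ AD ∩ ED ∥ CA]
   → A = (-74/3, 13/3)

A = (-74/3, 13/3)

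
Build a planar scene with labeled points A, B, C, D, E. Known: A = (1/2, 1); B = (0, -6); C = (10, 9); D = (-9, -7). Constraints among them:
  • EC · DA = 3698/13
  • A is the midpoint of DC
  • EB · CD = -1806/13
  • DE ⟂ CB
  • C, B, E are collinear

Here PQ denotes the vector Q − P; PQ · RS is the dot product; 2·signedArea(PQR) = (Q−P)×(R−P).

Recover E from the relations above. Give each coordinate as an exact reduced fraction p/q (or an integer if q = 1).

1. E_x = -42/13  [C, B, E are collinear ∩ DE ⟂ CB]
2. E_y = -141/13  [C, B, E are collinear ∩ DE ⟂ CB]
   → E = (-42/13, -141/13)

E = (-42/13, -141/13)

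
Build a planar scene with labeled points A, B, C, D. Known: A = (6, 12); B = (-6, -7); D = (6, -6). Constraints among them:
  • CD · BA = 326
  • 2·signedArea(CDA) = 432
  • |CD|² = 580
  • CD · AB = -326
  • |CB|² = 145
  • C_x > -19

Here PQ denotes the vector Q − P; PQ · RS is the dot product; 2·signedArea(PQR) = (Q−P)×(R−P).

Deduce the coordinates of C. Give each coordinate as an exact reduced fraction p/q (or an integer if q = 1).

C = (-18, -8)

1. C_x = -18  [CD · AB = -326 ∩ 2·signedArea(CDA) = 432]
2. C_y = -8  [CD · AB = -326 ∩ 2·signedArea(CDA) = 432]
   → C = (-18, -8)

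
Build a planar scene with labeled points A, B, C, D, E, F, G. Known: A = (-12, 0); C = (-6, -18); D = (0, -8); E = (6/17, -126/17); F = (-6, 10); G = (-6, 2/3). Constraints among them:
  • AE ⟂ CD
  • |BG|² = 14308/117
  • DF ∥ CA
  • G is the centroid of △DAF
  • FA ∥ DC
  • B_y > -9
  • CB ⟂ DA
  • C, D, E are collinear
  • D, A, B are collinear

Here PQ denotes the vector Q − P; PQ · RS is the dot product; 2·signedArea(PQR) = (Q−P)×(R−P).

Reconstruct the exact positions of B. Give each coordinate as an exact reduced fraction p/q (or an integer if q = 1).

1. B_x = 6/13  [D, A, B are collinear ∩ CB ⟂ DA]
2. B_y = -108/13  [D, A, B are collinear ∩ CB ⟂ DA]
   → B = (6/13, -108/13)

B = (6/13, -108/13)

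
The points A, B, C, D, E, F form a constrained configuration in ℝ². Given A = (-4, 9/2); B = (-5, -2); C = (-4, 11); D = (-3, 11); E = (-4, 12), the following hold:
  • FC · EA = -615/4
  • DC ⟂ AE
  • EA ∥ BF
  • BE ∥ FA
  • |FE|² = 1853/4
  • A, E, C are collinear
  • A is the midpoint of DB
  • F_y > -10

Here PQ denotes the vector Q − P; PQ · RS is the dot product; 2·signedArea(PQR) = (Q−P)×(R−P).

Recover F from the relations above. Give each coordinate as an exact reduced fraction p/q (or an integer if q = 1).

F = (-5, -19/2)

1. F_x = -5  [BE ∥ FA ∩ EA ∥ BF]
2. F_y = -19/2  [BE ∥ FA ∩ EA ∥ BF]
   → F = (-5, -19/2)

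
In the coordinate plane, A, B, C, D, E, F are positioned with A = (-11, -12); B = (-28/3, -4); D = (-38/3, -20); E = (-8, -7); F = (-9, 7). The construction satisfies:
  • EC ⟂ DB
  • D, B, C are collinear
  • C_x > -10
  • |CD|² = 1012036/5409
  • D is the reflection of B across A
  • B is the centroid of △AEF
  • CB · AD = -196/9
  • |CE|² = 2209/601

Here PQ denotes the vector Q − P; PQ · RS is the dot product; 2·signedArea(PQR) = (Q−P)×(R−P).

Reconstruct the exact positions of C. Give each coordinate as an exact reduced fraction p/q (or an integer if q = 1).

C = (-5936/601, -3972/601)

1. C_x = -5936/601  [D, B, C are collinear ∩ EC ⟂ DB]
2. C_y = -3972/601  [D, B, C are collinear ∩ EC ⟂ DB]
   → C = (-5936/601, -3972/601)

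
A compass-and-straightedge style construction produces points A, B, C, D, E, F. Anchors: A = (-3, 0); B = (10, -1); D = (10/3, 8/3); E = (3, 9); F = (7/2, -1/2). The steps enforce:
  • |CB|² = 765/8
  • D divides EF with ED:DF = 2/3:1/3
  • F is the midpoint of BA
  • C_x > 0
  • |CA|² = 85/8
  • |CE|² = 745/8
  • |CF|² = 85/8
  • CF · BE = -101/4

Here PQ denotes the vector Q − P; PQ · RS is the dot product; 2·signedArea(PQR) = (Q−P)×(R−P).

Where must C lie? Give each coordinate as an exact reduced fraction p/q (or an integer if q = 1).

C = (1/4, -1/4)

1. C_x = 1/4  [line 7·x + -10·y + -17/4 = 0 ∩ |CA|² = 85/8]
2. C_y = -1/4  [line 7·x + -10·y + -17/4 = 0 ∩ |CA|² = 85/8]
   → C = (1/4, -1/4)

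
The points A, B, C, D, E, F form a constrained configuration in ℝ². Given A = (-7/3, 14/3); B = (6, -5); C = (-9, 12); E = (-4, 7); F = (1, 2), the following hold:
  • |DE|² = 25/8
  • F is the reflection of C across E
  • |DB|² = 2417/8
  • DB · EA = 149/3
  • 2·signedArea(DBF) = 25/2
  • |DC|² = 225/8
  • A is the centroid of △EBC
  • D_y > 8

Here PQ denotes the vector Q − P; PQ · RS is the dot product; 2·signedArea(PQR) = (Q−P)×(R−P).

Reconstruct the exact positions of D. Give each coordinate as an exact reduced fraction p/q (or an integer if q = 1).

1. D_x = -21/4  [2·signedArea(DBF) = 25/2 ∩ DB · EA = 149/3]
2. D_y = 33/4  [2·signedArea(DBF) = 25/2 ∩ DB · EA = 149/3]
   → D = (-21/4, 33/4)

D = (-21/4, 33/4)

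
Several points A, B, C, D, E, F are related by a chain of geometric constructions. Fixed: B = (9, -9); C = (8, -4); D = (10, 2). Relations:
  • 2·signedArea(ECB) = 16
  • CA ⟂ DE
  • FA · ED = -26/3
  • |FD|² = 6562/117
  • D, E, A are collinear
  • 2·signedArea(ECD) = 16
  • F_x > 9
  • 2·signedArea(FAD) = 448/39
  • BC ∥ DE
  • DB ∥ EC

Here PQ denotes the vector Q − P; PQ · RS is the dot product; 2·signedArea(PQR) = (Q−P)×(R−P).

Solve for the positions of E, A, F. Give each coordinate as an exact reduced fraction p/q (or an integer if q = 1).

A = (144/13, -44/13)
E = (9, 7)
F = (365/39, -71/13)

1. E_x = 9  [DB ∥ EC ∩ BC ∥ DE]
2. E_y = 7  [DB ∥ EC ∩ BC ∥ DE]
   → E = (9, 7)
3. A_x = 144/13  [D, E, A are collinear ∩ CA ⟂ DE]
4. A_y = -44/13  [D, E, A are collinear ∩ CA ⟂ DE]
   → A = (144/13, -44/13)
5. F_x = 365/39  [FA · ED = -26/3 ∩ 2·signedArea(FAD) = 448/39]
6. F_y = -71/13  [FA · ED = -26/3 ∩ 2·signedArea(FAD) = 448/39]
   → F = (365/39, -71/13)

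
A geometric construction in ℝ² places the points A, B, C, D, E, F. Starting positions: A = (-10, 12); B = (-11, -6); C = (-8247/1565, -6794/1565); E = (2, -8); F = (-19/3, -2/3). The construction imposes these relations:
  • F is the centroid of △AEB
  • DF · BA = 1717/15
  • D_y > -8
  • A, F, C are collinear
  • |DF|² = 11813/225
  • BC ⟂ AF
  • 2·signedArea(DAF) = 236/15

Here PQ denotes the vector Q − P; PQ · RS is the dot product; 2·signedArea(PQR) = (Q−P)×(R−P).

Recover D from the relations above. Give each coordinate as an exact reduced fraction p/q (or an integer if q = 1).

D = (-16/5, -36/5)

1. D_x = -16/5  [2·signedArea(DAF) = 236/15 ∩ DF · BA = 1717/15]
2. D_y = -36/5  [2·signedArea(DAF) = 236/15 ∩ DF · BA = 1717/15]
   → D = (-16/5, -36/5)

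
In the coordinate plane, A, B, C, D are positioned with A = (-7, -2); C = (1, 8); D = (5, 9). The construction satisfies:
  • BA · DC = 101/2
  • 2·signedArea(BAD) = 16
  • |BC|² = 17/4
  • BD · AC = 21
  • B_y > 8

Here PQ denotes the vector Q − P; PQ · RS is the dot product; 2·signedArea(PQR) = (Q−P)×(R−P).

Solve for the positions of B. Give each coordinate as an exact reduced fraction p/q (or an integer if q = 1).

1. B_x = 3  [BA · DC = 101/2 ∩ BD · AC = 21]
2. B_y = 17/2  [BA · DC = 101/2 ∩ BD · AC = 21]
   → B = (3, 17/2)

B = (3, 17/2)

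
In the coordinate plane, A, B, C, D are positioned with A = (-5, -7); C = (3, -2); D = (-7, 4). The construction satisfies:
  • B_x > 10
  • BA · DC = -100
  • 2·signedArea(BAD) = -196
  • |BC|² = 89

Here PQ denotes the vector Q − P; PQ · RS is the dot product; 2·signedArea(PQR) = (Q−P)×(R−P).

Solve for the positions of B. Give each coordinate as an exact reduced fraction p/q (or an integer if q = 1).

B = (11, 3)

1. B_x = 11  [BA · DC = -100 ∩ 2·signedArea(BAD) = -196]
2. B_y = 3  [BA · DC = -100 ∩ 2·signedArea(BAD) = -196]
   → B = (11, 3)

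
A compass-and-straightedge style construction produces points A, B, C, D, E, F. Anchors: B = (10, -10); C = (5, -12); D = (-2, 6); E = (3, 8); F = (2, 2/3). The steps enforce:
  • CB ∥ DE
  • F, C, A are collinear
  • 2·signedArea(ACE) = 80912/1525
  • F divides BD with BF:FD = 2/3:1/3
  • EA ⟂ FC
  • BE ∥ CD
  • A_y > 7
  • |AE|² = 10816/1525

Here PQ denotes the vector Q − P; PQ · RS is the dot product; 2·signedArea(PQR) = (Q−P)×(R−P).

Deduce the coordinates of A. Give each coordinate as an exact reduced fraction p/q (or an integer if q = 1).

A = (623/1525, 11264/1525)

1. A_x = 623/1525  [F, C, A are collinear ∩ EA ⟂ FC]
2. A_y = 11264/1525  [F, C, A are collinear ∩ EA ⟂ FC]
   → A = (623/1525, 11264/1525)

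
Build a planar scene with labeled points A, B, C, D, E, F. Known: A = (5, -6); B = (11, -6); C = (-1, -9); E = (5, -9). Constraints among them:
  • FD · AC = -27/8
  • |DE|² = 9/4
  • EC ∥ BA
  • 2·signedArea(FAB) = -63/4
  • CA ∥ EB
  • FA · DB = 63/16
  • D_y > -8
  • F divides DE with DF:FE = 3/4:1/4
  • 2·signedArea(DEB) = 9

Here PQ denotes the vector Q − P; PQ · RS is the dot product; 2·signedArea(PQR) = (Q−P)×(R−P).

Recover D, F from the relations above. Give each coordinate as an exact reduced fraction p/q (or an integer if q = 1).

1. D_x = 5  [line -3·x + 6·y + 60 = 0 ∩ |DE|² = 9/4]
2. D_y = -15/2  [line -3·x + 6·y + 60 = 0 ∩ |DE|² = 9/4]
   → D = (5, -15/2)
3. F_x = 5  [F divides DE with DF:FE = 3/4:1/4]
4. F_y = -69/8  [F divides DE with DF:FE = 3/4:1/4]
   → F = (5, -69/8)

D = (5, -15/2)
F = (5, -69/8)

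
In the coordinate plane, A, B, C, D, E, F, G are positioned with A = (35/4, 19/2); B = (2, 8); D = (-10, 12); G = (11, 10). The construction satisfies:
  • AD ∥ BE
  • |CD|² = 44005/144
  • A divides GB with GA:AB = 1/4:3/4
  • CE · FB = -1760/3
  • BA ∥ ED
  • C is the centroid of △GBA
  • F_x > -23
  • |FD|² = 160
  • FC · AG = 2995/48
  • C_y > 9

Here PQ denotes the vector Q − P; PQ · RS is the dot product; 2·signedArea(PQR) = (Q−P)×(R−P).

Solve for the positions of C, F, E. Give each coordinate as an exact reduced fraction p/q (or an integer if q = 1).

C = (29/4, 55/6)
E = (-67/4, 21/2)
F = (-22, 16)

1. C_x = 29/4  [C is the centroid of △GBA]
2. C_y = 55/6  [C is the centroid of △GBA]
   → C = (29/4, 55/6)
3. E_x = -67/4  [BA ∥ ED ∩ AD ∥ BE]
4. E_y = 21/2  [BA ∥ ED ∩ AD ∥ BE]
   → E = (-67/4, 21/2)
5. F_x = -22  [FC · AG = 2995/48 ∩ CE · FB = -1760/3]
6. F_y = 16  [FC · AG = 2995/48 ∩ CE · FB = -1760/3]
   → F = (-22, 16)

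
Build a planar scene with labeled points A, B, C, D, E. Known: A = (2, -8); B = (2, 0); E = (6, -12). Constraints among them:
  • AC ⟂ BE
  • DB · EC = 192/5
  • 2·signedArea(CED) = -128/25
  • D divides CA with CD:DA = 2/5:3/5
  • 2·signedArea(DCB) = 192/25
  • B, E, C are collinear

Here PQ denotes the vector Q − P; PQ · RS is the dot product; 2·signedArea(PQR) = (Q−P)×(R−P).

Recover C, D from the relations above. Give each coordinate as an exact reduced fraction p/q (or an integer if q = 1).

C = (22/5, -36/5)
D = (86/25, -188/25)

1. C_x = 22/5  [B, E, C are collinear ∩ AC ⟂ BE]
2. C_y = -36/5  [B, E, C are collinear ∩ AC ⟂ BE]
   → C = (22/5, -36/5)
3. D_x = 86/25  [D divides CA with CD:DA = 2/5:3/5]
4. D_y = -188/25  [D divides CA with CD:DA = 2/5:3/5]
   → D = (86/25, -188/25)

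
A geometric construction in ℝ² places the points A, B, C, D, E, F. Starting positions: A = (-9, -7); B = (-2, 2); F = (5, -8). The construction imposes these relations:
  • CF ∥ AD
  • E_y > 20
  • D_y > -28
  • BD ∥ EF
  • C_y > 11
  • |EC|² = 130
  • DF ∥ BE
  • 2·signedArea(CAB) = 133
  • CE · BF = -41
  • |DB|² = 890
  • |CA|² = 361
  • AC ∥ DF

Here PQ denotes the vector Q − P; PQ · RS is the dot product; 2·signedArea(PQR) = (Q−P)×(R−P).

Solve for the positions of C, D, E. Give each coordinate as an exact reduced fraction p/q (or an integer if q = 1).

1. C_x = -9  [line -9·x + 7·y + -165 = 0 ∩ |CA|² = 361]
2. C_y = 12  [line -9·x + 7·y + -165 = 0 ∩ |CA|² = 361]
   → C = (-9, 12)
3. D_x = 5  [AC ∥ DF ∩ CF ∥ AD]
4. D_y = -27  [AC ∥ DF ∩ CF ∥ AD]
   → D = (5, -27)
5. E_x = -2  [BD ∥ EF ∩ DF ∥ BE]
6. E_y = 21  [BD ∥ EF ∩ DF ∥ BE]
   → E = (-2, 21)

C = (-9, 12)
D = (5, -27)
E = (-2, 21)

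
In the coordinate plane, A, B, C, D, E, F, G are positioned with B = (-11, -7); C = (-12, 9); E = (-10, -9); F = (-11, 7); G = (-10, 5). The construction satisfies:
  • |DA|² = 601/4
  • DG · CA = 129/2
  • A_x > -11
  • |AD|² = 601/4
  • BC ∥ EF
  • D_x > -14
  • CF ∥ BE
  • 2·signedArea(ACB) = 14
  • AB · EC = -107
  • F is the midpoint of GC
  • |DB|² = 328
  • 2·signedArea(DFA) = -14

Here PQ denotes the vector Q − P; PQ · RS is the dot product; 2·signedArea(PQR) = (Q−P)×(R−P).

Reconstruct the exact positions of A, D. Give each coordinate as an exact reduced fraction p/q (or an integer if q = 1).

1. A_x = -21/2  [AB · EC = -107 ∩ 2·signedArea(ACB) = 14]
2. A_y = -1  [AB · EC = -107 ∩ 2·signedArea(ACB) = 14]
   → A = (-21/2, -1)
3. D_x = -13  [2·signedArea(DFA) = -14 ∩ DG · CA = 129/2]
4. D_y = 11  [2·signedArea(DFA) = -14 ∩ DG · CA = 129/2]
   → D = (-13, 11)

A = (-21/2, -1)
D = (-13, 11)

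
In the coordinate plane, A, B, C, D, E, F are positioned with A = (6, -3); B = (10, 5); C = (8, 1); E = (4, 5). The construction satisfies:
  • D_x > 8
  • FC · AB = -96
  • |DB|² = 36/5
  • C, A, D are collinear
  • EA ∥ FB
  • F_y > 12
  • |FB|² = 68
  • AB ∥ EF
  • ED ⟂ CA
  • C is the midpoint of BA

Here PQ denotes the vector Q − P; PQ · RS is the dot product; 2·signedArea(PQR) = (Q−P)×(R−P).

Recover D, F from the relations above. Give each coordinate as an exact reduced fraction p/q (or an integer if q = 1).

D = (44/5, 13/5)
F = (8, 13)

1. D_x = 44/5  [C, A, D are collinear ∩ ED ⟂ CA]
2. D_y = 13/5  [C, A, D are collinear ∩ ED ⟂ CA]
   → D = (44/5, 13/5)
3. F_x = 8  [EA ∥ FB ∩ AB ∥ EF]
4. F_y = 13  [EA ∥ FB ∩ AB ∥ EF]
   → F = (8, 13)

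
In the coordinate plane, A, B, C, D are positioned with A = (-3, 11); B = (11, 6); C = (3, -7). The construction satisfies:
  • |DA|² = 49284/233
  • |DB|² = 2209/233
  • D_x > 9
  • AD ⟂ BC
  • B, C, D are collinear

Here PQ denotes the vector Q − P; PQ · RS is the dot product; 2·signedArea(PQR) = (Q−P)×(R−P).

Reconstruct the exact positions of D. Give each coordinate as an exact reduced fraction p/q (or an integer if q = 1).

D = (2187/233, 787/233)

1. D_x = 2187/233  [B, C, D are collinear ∩ AD ⟂ BC]
2. D_y = 787/233  [B, C, D are collinear ∩ AD ⟂ BC]
   → D = (2187/233, 787/233)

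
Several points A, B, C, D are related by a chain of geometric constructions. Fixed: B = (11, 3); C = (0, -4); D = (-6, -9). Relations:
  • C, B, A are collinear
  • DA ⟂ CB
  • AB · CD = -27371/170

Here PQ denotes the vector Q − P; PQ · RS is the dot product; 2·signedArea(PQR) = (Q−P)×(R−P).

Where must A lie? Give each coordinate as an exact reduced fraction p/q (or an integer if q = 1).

A = (-1111/170, -1387/170)

1. A_x = -1111/170  [C, B, A are collinear ∩ DA ⟂ CB]
2. A_y = -1387/170  [C, B, A are collinear ∩ DA ⟂ CB]
   → A = (-1111/170, -1387/170)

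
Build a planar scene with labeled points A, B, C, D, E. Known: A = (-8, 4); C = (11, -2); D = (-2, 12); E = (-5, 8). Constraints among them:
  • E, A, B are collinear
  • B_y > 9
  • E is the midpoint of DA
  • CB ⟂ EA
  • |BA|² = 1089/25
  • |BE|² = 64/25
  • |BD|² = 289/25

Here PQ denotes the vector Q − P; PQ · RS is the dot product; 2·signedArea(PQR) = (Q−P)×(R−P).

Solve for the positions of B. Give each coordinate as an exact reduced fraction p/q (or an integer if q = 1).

B = (-101/25, 232/25)

1. B_x = -101/25  [E, A, B are collinear ∩ CB ⟂ EA]
2. B_y = 232/25  [E, A, B are collinear ∩ CB ⟂ EA]
   → B = (-101/25, 232/25)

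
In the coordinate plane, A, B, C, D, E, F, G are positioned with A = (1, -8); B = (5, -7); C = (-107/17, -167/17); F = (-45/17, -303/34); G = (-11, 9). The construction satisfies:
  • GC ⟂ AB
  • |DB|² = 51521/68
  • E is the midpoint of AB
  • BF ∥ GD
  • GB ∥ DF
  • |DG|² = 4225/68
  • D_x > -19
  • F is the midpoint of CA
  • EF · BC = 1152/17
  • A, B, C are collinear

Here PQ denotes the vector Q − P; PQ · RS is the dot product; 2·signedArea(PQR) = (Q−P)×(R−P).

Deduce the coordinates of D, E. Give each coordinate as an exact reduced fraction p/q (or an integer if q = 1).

D = (-317/17, 241/34)
E = (3, -15/2)

1. D_x = -317/17  [GB ∥ DF ∩ BF ∥ GD]
2. D_y = 241/34  [GB ∥ DF ∩ BF ∥ GD]
   → D = (-317/17, 241/34)
3. E_x = 3  [E is the midpoint of AB]
4. E_y = -15/2  [E is the midpoint of AB]
   → E = (3, -15/2)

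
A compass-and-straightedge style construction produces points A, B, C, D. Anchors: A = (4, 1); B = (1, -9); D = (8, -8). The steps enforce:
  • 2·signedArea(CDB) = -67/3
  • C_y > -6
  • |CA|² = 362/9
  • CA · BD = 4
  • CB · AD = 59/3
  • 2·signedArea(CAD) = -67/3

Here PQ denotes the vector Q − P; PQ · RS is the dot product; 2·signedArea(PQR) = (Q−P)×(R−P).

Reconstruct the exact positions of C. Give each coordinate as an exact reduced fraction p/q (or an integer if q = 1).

1. C_x = 13/3  [2·signedArea(CDB) = -67/3 ∩ 2·signedArea(CAD) = -67/3]
2. C_y = -16/3  [2·signedArea(CDB) = -67/3 ∩ 2·signedArea(CAD) = -67/3]
   → C = (13/3, -16/3)

C = (13/3, -16/3)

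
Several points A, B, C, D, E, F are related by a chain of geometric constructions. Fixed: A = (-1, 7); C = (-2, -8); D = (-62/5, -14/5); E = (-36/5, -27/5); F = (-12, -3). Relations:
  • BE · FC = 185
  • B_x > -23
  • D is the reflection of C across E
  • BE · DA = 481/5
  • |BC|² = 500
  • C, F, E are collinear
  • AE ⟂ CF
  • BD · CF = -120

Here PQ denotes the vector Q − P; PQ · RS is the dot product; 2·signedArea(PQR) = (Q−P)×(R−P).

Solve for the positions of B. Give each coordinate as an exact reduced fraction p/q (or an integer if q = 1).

1. B_x = -22  [BD · CF = -120 ∩ BE · DA = 481/5]
2. B_y = 2  [BD · CF = -120 ∩ BE · DA = 481/5]
   → B = (-22, 2)

B = (-22, 2)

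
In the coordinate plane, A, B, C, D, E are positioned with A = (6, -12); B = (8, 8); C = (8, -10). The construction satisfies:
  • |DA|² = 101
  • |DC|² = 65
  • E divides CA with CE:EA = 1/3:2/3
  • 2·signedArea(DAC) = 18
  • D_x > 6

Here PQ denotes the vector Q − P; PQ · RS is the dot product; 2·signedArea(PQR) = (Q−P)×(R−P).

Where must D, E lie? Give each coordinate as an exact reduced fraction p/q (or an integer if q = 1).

D = (7, -2)
E = (22/3, -32/3)

1. D_x = 7  [line -2·x + 2·y + 18 = 0 ∩ |DA|² = 101]
2. D_y = -2  [line -2·x + 2·y + 18 = 0 ∩ |DA|² = 101]
   → D = (7, -2)
3. E_x = 22/3  [E divides CA with CE:EA = 1/3:2/3]
4. E_y = -32/3  [E divides CA with CE:EA = 1/3:2/3]
   → E = (22/3, -32/3)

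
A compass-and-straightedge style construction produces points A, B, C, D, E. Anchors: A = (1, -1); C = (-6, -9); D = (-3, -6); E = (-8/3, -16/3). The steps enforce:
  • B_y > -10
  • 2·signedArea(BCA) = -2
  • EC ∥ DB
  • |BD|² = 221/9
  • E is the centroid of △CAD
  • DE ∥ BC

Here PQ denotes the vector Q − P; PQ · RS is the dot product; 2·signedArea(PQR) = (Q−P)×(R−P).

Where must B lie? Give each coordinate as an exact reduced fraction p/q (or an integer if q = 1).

B = (-19/3, -29/3)

1. B_x = -19/3  [DE ∥ BC ∩ EC ∥ DB]
2. B_y = -29/3  [DE ∥ BC ∩ EC ∥ DB]
   → B = (-19/3, -29/3)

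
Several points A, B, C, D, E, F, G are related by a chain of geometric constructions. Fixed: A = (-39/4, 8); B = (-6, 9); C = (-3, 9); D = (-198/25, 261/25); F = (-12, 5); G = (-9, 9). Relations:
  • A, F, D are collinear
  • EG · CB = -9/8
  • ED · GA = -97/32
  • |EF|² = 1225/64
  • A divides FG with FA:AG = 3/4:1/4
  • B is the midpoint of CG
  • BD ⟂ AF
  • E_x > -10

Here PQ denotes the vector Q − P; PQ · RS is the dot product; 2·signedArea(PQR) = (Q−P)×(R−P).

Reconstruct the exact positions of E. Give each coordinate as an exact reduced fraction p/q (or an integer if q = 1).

1. E_x = -75/8  [EG · CB = -9/8 ∩ ED · GA = -97/32]
2. E_y = 17/2  [EG · CB = -9/8 ∩ ED · GA = -97/32]
   → E = (-75/8, 17/2)

E = (-75/8, 17/2)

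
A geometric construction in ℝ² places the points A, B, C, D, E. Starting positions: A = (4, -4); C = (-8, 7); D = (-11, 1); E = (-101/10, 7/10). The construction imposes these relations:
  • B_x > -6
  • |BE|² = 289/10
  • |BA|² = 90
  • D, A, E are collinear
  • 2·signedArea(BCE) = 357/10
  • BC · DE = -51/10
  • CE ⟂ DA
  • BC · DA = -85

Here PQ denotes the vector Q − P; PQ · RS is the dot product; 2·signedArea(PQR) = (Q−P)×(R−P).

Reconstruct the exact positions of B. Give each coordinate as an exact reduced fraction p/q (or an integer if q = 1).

1. B_x = -5  [line -9/10·x + 3/10·y + -21/5 = 0 ∩ |BA|² = 90]
2. B_y = -1  [line -9/10·x + 3/10·y + -21/5 = 0 ∩ |BA|² = 90]
   → B = (-5, -1)

B = (-5, -1)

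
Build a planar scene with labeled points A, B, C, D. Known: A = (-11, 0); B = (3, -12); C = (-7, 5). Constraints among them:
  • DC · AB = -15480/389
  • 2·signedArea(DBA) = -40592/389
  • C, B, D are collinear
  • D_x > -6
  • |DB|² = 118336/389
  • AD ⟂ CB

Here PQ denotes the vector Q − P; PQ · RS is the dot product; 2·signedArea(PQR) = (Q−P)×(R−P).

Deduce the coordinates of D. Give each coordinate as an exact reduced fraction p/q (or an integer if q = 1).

1. D_x = -2273/389  [C, B, D are collinear ∩ AD ⟂ CB]
2. D_y = 1180/389  [C, B, D are collinear ∩ AD ⟂ CB]
   → D = (-2273/389, 1180/389)

D = (-2273/389, 1180/389)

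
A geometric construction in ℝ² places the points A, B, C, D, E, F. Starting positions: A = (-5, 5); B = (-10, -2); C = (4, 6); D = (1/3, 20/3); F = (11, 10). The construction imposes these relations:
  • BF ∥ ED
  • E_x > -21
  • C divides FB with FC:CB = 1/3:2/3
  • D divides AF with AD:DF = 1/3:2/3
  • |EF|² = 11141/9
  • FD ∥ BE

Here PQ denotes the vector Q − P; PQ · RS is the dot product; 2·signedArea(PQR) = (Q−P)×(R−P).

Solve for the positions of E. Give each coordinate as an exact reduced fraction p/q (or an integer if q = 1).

E = (-62/3, -16/3)

1. E_x = -62/3  [BF ∥ ED ∩ FD ∥ BE]
2. E_y = -16/3  [BF ∥ ED ∩ FD ∥ BE]
   → E = (-62/3, -16/3)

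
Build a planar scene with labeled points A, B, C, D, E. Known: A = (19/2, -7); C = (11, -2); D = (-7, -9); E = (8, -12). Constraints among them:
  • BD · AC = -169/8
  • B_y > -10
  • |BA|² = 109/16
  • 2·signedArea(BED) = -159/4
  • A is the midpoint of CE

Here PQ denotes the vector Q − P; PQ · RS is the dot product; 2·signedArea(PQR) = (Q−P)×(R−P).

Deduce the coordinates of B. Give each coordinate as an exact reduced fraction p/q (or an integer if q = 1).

B = (35/4, -19/2)

1. B_x = 35/4  [BD · AC = -169/8 ∩ 2·signedArea(BED) = -159/4]
2. B_y = -19/2  [BD · AC = -169/8 ∩ 2·signedArea(BED) = -159/4]
   → B = (35/4, -19/2)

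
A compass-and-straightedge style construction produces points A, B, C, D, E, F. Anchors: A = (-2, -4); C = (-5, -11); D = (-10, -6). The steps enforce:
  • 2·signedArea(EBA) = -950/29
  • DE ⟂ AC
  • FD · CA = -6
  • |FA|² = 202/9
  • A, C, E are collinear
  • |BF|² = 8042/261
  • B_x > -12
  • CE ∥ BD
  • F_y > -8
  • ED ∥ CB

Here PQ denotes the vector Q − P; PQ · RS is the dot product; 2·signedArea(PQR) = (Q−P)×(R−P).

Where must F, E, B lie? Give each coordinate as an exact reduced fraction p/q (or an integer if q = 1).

1. F_x = -17/3  [line -3·x + -7·y + -66 = 0 ∩ |FA|² = 202/9]
2. F_y = -7  [line -3·x + -7·y + -66 = 0 ∩ |FA|² = 202/9]
   → F = (-17/3, -7)
3. E_x = -115/29  [A, C, E are collinear ∩ DE ⟂ AC]
4. E_y = -249/29  [A, C, E are collinear ∩ DE ⟂ AC]
   → E = (-115/29, -249/29)
5. B_x = -320/29  [CE ∥ BD ∩ ED ∥ CB]
6. B_y = -244/29  [CE ∥ BD ∩ ED ∥ CB]
   → B = (-320/29, -244/29)

B = (-320/29, -244/29)
E = (-115/29, -249/29)
F = (-17/3, -7)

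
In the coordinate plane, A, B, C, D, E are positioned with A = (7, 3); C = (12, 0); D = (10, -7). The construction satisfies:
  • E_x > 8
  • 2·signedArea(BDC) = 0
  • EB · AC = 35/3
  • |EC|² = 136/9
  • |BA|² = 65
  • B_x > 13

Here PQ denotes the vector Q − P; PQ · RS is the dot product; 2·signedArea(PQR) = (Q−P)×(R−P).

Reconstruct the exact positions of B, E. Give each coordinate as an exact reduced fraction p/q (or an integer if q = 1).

B = (14, 7)
E = (26/3, 2)

1. B_x = 14  [line -7·x + 2·y + 84 = 0 ∩ |BA|² = 65]
2. B_y = 7  [line -7·x + 2·y + 84 = 0 ∩ |BA|² = 65]
   → B = (14, 7)
3. E_x = 26/3  [line -5·x + 3·y + 112/3 = 0 ∩ |EC|² = 136/9]
4. E_y = 2  [line -5·x + 3·y + 112/3 = 0 ∩ |EC|² = 136/9]
   → E = (26/3, 2)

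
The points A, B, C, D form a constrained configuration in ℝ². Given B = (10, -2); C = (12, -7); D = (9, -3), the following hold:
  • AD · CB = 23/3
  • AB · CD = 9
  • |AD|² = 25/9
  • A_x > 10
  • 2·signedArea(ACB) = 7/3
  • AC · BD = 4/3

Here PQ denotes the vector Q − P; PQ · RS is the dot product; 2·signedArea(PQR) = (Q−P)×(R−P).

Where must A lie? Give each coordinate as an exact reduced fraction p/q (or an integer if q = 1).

1. A_x = 31/3  [AB · CD = 9 ∩ 2·signedArea(ACB) = 7/3]
2. A_y = -4  [AB · CD = 9 ∩ 2·signedArea(ACB) = 7/3]
   → A = (31/3, -4)

A = (31/3, -4)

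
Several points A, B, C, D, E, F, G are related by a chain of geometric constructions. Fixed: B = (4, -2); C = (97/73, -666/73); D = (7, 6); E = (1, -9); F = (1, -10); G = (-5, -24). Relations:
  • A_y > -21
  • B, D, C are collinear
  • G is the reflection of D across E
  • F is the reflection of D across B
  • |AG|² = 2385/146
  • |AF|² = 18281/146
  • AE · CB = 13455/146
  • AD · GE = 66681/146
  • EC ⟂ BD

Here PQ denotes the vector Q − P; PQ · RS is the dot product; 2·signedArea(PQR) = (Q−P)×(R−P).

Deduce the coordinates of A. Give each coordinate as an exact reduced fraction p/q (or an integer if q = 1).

1. A_x = -499/146  [AE · CB = 13455/146 ∩ AD · GE = 66681/146]
2. A_y = -2961/146  [AE · CB = 13455/146 ∩ AD · GE = 66681/146]
   → A = (-499/146, -2961/146)

A = (-499/146, -2961/146)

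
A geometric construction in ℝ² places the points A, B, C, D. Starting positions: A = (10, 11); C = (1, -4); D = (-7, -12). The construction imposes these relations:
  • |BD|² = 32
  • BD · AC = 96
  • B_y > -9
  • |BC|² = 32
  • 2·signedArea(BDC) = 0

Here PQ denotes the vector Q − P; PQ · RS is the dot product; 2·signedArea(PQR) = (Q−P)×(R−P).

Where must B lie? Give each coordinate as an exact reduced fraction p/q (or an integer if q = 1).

1. B_x = -3  [2·signedArea(BDC) = 0 ∩ BD · AC = 96]
2. B_y = -8  [2·signedArea(BDC) = 0 ∩ BD · AC = 96]
   → B = (-3, -8)

B = (-3, -8)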